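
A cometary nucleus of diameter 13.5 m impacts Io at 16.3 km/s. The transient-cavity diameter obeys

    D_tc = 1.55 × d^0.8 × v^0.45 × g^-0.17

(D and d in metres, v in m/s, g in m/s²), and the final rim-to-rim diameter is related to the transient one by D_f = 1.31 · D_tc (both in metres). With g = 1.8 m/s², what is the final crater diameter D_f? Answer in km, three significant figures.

v = 16300 m/s.
d^0.8 = 13.5^0.8 = 8.022
v^0.45 = 16300^0.45 = 78.61
g^-0.17 = 1.8^-0.17 = 0.9049
D_tc = 1.55 × 8.022 × 78.61 × 0.9049 = 884.5 m
D_f = 1.31 × 884.5 = 1159 m
     = 1.159 km

D_f ≈ 1.16 km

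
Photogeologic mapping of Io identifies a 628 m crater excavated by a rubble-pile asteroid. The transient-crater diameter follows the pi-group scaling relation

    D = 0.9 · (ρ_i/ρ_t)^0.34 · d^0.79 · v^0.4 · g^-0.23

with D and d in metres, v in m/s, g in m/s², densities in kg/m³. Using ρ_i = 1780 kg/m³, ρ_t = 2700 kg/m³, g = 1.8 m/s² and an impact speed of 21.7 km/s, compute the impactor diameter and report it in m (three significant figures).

d ≈ 36.0 m

Rearranging for d: d = [D / (0.9 · (1780/2700)^0.34 · 21700^0.4 · 1.8^-0.23)]^(1/0.79).
(1780/2700)^0.34 = 0.8679
21700^0.4 = 54.27
1.8^-0.23 = 0.8735
Denominator = 0.9 × 0.8679 × 54.27 × 0.8735 = 37.03
D / 37.03 = 628 / 37.03 = 16.96
d = 16.96^(1/0.79) = 16.96^1.2658 = 35.99 m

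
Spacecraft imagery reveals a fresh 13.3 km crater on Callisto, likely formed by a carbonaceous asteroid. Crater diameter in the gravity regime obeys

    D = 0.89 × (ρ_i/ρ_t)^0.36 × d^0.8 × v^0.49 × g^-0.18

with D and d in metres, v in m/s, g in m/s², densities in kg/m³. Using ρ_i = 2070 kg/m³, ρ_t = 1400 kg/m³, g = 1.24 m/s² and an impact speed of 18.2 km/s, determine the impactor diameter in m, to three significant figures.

d ≈ 358 m

Rearranging for d: d = [D / (0.89 · (2070/1400)^0.36 · 18200^0.49 · 1.24^-0.18)]^(1/0.8).
D = 13300 m.
(2070/1400)^0.36 = 1.151
18200^0.49 = 122.3
1.24^-0.18 = 0.9620
Denominator = 0.89 × 1.151 × 122.3 × 0.9620 = 120.5
D / 120.5 = 13300 / 120.5 = 110.4
d = 110.4^(1/0.8) = 110.4^1.25 = 357.9 m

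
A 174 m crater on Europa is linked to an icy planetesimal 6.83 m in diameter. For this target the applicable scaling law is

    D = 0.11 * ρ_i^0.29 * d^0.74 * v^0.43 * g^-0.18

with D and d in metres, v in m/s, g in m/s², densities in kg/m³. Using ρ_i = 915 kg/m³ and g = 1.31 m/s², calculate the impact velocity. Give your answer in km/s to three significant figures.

v ≈ 11.4 km/s

Rearranging for v: v = [D / (0.11 · 915^0.29 · 6.83^0.74 · 1.31^-0.18)]^(1/0.43).
915^0.29 = 7.225
6.83^0.74 = 4.144
1.31^-0.18 = 0.9526
Denominator = 0.11 × 7.225 × 4.144 × 0.9526 = 3.137
D / 3.137 = 174 / 3.137 = 55.47
v = 55.47^(1/0.43) = 55.47^2.3256 = 11376 m/s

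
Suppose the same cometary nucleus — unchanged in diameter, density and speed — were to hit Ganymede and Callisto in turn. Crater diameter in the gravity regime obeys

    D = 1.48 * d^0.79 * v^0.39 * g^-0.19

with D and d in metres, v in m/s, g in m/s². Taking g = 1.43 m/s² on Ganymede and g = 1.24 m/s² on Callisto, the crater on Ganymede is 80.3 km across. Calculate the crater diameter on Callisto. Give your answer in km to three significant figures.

D ≈ 82.5 km

All impactor-dependent factors cancel in the ratio, leaving D_Callisto/D_Ganymede = (g_Callisto/g_Ganymede)^-0.19.
(1.24/1.43)^-0.19 = 0.8671^-0.19 = 1.027
D_Callisto = 1.027 × 80.3 km = 82.5 km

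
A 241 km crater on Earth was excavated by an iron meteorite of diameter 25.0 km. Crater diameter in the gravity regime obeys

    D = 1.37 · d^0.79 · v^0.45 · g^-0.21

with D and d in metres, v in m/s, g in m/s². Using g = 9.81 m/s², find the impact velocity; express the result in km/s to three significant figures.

Rearranging for v: v = [D / (1.37 · 25000^0.79 · 9.81^-0.21)]^(1/0.45).
D = 241000 m.
25000^0.79 = 2981
9.81^-0.21 = 0.6191
Denominator = 1.37 × 2981 × 0.6191 = 2528
D / 2528 = 241000 / 2528 = 95.33
v = 95.33^(1/0.45) = 95.33^2.2222 = 25018 m/s

v ≈ 25.0 km/s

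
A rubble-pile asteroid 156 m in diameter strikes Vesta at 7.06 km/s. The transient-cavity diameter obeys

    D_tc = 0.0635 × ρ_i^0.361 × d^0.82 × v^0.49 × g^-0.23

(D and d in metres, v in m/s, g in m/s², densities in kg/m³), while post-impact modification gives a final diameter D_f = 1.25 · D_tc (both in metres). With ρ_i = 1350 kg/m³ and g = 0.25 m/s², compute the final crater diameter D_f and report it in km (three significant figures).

v = 7060 m/s.
ρ_i^0.361 = 1350^0.361 = 13.49
d^0.82 = 156^0.82 = 62.86
v^0.49 = 7060^0.49 = 76.90
g^-0.23 = 0.25^-0.23 = 1.376
D_tc = 0.0635 × 13.49 × 62.86 × 76.90 × 1.376 = 5698 m
D_f = 1.25 × 5698 = 7122 m
     = 7.122 km

D_f ≈ 7.12 km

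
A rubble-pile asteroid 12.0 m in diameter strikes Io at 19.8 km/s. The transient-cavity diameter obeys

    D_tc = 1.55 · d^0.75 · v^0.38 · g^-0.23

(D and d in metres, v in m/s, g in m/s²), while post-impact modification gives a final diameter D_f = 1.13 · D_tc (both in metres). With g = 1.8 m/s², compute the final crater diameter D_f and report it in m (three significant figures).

v = 19800 m/s.
d^0.75 = 12^0.75 = 6.447
v^0.38 = 19800^0.38 = 42.93
g^-0.23 = 1.8^-0.23 = 0.8735
D_tc = 1.55 × 6.447 × 42.93 × 0.8735 = 374.7 m
D_f = 1.13 × 374.7 = 423.4 m

D_f ≈ 423 m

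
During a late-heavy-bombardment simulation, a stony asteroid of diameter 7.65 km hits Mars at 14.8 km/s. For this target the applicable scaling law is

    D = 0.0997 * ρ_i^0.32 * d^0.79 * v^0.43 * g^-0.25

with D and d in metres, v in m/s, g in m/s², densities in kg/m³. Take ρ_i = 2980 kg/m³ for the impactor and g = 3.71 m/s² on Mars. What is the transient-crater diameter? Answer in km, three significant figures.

In SI units: d = 7650 m, v = 14800 m/s.
ρ_i^0.32 = 2980^0.32 = 12.93
d^0.79 = 7650^0.79 = 1170
v^0.43 = 14800^0.43 = 62.12
g^-0.25 = 3.71^-0.25 = 0.7205
D = 0.0997 × 12.93 × 1170 × 62.12 × 0.7205 = 67506 m
   = 67.51 km

D ≈ 67.5 km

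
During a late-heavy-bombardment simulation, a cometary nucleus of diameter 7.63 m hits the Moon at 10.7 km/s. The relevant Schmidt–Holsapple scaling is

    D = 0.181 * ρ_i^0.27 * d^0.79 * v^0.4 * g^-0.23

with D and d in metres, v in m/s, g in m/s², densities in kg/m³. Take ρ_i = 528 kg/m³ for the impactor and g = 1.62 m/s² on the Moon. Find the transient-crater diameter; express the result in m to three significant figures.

D ≈ 179 m

In SI units: v = 10700 m/s.
ρ_i^0.27 = 528^0.27 = 5.434
d^0.79 = 7.63^0.79 = 4.980
v^0.4 = 10700^0.4 = 40.90
g^-0.23 = 1.62^-0.23 = 0.8950
D = 0.181 × 5.434 × 4.980 × 40.90 × 0.8950 = 179.3 m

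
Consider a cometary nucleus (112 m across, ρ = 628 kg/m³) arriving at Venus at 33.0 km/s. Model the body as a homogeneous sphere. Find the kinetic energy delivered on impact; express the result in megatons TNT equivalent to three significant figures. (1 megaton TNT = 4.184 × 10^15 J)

v = 33000 m/s.
Mass m = (π/6) ρ d³ = (π/6) × 628 × (112)³ = 4.620 × 10^8 kg
E = ½ m v² = 0.5 × 4.620 × 10^8 × (33000)² = 2.516 × 10^17 J
   = 2.516 × 10^17 / 4.184×10^15 = 60.13 Mt

E ≈ 60.1 Mt TNT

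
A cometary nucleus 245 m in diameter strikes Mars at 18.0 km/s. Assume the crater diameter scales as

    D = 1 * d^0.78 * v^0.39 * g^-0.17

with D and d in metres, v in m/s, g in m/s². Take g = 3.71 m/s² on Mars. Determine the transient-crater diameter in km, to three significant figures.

In SI units: v = 18000 m/s.
d^0.78 = 245^0.78 = 73.04
v^0.39 = 18000^0.39 = 45.66
g^-0.17 = 3.71^-0.17 = 0.8002
D = 1 × 73.04 × 45.66 × 0.8002 = 2669 m
   = 2.669 km

D ≈ 2.67 km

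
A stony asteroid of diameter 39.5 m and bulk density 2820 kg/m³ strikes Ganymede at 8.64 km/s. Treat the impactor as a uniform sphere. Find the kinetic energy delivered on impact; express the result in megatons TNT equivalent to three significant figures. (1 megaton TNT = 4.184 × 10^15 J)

v = 8640 m/s.
Mass m = (π/6) ρ d³ = (π/6) × 2820 × (39.5)³ = 9.100 × 10^7 kg
E = ½ m v² = 0.5 × 9.100 × 10^7 × (8640)² = 3.397 × 10^15 J
   = 3.397 × 10^15 / 4.184×10^15 = 0.8119 Mt

E ≈ 0.812 Mt TNT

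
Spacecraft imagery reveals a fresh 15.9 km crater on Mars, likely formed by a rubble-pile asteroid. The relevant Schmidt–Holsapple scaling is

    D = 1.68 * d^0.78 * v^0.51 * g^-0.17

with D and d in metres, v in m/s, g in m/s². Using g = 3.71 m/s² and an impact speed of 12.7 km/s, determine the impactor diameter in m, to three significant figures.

d ≈ 345 m

Rearranging for d: d = [D / (1.68 · 12700^0.51 · 3.71^-0.17)]^(1/0.78).
D = 15900 m.
12700^0.51 = 123.9
3.71^-0.17 = 0.8002
Denominator = 1.68 × 123.9 × 0.8002 = 166.6
D / 166.6 = 15900 / 166.6 = 95.44
d = 95.44^(1/0.78) = 95.44^1.2821 = 345.3 m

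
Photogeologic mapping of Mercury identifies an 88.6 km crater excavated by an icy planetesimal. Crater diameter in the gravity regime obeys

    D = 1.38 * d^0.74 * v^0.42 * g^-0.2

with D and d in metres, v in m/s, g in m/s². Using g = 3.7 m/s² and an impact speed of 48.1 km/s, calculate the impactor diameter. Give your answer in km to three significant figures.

Rearranging for d: d = [D / (1.38 · 48100^0.42 · 3.7^-0.2)]^(1/0.74).
D = 88600 m.
48100^0.42 = 92.58
3.7^-0.2 = 0.7698
Denominator = 1.38 × 92.58 × 0.7698 = 98.35
D / 98.35 = 88600 / 98.35 = 900.9
d = 900.9^(1/0.74) = 900.9^1.3514 = 9839 m

d ≈ 9.84 km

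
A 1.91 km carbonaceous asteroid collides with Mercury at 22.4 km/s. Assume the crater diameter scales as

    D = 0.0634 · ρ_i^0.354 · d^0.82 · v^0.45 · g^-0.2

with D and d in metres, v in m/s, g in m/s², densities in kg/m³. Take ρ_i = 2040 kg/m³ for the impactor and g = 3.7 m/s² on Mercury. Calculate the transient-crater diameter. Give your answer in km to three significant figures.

In SI units: d = 1910 m, v = 22400 m/s.
ρ_i^0.354 = 2040^0.354 = 14.85
d^0.82 = 1910^0.82 = 490.3
v^0.45 = 22400^0.45 = 90.70
g^-0.2 = 3.7^-0.2 = 0.7698
D = 0.0634 × 14.85 × 490.3 × 90.70 × 0.7698 = 32230 m
   = 32.23 km

D ≈ 32.2 km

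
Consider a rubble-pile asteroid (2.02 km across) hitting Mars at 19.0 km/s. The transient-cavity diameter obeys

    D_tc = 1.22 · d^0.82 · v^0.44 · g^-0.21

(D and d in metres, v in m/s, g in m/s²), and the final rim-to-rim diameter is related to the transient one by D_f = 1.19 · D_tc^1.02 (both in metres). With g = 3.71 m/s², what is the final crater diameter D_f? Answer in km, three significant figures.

In SI: d = 2020 m, v = 19000 m/s.
d^0.82 = 2020^0.82 = 513.3
v^0.44 = 19000^0.44 = 76.32
g^-0.21 = 3.71^-0.21 = 0.7593
D_tc = 1.22 × 513.3 × 76.32 × 0.7593 = 36290 m
D_f = 1.19 × (36290)^1.02 = 53276 m
     = 53.28 km

D_f ≈ 53.3 km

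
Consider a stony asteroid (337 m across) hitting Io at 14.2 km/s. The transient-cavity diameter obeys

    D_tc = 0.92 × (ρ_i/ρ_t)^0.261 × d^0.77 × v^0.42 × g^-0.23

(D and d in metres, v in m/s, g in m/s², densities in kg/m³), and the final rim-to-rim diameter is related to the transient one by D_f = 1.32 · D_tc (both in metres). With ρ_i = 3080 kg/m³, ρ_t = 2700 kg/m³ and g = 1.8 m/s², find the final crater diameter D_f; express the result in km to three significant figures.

v = 14200 m/s.
(ρ_i/ρ_t)^0.261 = (3080/2700)^0.261 = 1.035
d^0.77 = 337^0.77 = 88.36
v^0.42 = 14200^0.42 = 55.46
g^-0.23 = 1.8^-0.23 = 0.8735
D_tc = 0.92 × 1.035 × 88.36 × 55.46 × 0.8735 = 4076 m
D_f = 1.32 × 4076 = 5380 m
     = 5.380 km

D_f ≈ 5.38 km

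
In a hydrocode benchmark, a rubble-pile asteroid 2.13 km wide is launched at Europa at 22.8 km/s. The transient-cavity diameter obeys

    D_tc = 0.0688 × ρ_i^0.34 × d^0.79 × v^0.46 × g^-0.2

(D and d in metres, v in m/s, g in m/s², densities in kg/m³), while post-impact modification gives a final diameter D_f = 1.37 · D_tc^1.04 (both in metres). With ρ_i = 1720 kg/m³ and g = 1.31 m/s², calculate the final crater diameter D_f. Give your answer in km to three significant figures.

In SI: d = 2130 m, v = 22800 m/s.
ρ_i^0.34 = 1720^0.34 = 12.59
d^0.79 = 2130^0.79 = 426.0
v^0.46 = 22800^0.46 = 101.1
g^-0.2 = 1.31^-0.2 = 0.9474
D_tc = 0.0688 × 12.59 × 426.0 × 101.1 × 0.9474 = 35340 m
D_f = 1.37 × (35340)^1.04 = 73607 m
     = 73.61 km

D_f ≈ 73.6 km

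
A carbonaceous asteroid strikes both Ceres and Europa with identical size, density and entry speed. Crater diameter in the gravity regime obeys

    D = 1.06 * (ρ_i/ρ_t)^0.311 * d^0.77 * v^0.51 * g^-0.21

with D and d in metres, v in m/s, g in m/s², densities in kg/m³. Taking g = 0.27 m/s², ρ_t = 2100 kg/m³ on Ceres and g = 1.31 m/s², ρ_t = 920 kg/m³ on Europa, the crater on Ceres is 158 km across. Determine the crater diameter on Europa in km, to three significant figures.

D ≈ 147 km

The impactor-only factors (d, v, ρ_i) cancel in the ratio, leaving D_Europa/D_Ceres = (g_Europa/g_Ceres)^-0.21 · (ρ_t,Ceres/ρ_t,Europa)^0.311.
(1.31/0.27)^-0.21 = 4.852^-0.21 = 0.7177
(2100/920)^0.311 = 2.283^0.311 = 1.293
Ratio = 0.7177 × 1.293 = 0.9280
D_Europa = 0.9280 × 158 km = 147 km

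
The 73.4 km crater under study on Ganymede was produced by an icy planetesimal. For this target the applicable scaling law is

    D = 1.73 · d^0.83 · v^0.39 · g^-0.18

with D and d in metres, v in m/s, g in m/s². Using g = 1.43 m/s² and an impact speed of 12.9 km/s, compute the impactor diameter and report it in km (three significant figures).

d ≈ 4.76 km

Rearranging for d: d = [D / (1.73 · 12900^0.39 · 1.43^-0.18)]^(1/0.83).
D = 73400 m.
12900^0.39 = 40.10
1.43^-0.18 = 0.9376
Denominator = 1.73 × 40.10 × 0.9376 = 65.04
D / 65.04 = 73400 / 65.04 = 1129
d = 1129^(1/0.83) = 1129^1.2048 = 4763 m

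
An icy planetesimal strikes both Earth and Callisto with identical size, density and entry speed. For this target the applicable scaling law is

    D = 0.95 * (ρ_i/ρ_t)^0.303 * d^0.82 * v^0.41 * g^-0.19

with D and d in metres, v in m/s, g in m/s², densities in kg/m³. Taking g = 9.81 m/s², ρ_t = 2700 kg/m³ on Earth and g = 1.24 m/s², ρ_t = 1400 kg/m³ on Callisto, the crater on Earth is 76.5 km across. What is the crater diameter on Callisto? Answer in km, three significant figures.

The impactor-only factors (d, v, ρ_i) cancel in the ratio, leaving D_Callisto/D_Earth = (g_Callisto/g_Earth)^-0.19 · (ρ_t,Earth/ρ_t,Callisto)^0.303.
(1.24/9.81)^-0.19 = 0.1264^-0.19 = 1.481
(2700/1400)^0.303 = 1.929^0.303 = 1.220
Ratio = 1.481 × 1.220 = 1.807
D_Callisto = 1.807 × 76.5 km = 138 km

D ≈ 138 km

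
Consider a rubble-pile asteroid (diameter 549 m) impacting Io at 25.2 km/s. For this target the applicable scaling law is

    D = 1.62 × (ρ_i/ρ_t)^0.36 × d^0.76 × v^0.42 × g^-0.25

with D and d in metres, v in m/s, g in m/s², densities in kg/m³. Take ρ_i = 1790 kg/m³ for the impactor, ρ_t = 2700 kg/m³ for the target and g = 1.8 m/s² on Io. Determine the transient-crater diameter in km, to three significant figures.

D ≈ 10.3 km

In SI units: v = 25200 m/s.
(ρ_i/ρ_t)^0.36 = (1790/2700)^0.36 = 0.8625
d^0.76 = 549^0.76 = 120.8
v^0.42 = 25200^0.42 = 70.56
g^-0.25 = 1.8^-0.25 = 0.8633
D = 1.62 × 0.8625 × 120.8 × 70.56 × 0.8633 = 10282 m
   = 10.28 km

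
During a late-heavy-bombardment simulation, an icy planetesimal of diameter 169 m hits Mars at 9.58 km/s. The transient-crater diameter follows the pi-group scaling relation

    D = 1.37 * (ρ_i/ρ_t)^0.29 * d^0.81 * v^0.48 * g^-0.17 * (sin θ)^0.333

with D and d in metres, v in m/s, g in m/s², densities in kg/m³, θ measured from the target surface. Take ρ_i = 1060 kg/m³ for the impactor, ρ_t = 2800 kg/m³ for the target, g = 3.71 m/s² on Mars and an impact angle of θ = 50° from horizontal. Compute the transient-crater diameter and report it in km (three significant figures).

In SI units: v = 9580 m/s.
(ρ_i/ρ_t)^0.29 = (1060/2800)^0.29 = 0.7545
d^0.81 = 169^0.81 = 63.77
v^0.48 = 9580^0.48 = 81.48
g^-0.17 = 3.71^-0.17 = 0.8002
(sin 50°)^0.333 = 0.7660^0.333 = 0.9151
D = 1.37 × 0.7545 × 63.77 × 81.48 × 0.8002 × 0.9151 = 3933 m
   = 3.933 km

D ≈ 3.93 km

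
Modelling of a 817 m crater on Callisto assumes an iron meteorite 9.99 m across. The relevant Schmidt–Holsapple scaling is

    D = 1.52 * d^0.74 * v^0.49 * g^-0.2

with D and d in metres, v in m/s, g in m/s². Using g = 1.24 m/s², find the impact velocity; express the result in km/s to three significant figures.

Rearranging for v: v = [D / (1.52 · 9.99^0.74 · 1.24^-0.2)]^(1/0.49).
9.99^0.74 = 5.491
1.24^-0.2 = 0.9579
Denominator = 1.52 × 5.491 × 0.9579 = 7.995
D / 7.995 = 817 / 7.995 = 102.2
v = 102.2^(1/0.49) = 102.2^2.0408 = 12615 m/s

v ≈ 12.6 km/s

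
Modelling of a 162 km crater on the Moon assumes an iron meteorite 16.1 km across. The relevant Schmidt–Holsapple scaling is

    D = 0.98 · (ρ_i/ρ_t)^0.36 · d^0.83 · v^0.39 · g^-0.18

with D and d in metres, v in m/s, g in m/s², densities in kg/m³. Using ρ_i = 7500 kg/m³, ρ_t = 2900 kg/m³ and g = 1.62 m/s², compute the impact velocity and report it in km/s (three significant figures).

Rearranging for v: v = [D / (0.98 · (7500/2900)^0.36 · 16100^0.83 · 1.62^-0.18)]^(1/0.39).
D = 162000 m.
(7500/2900)^0.36 = 1.408
16100^0.83 = 3102
1.62^-0.18 = 0.9168
Denominator = 0.98 × 1.408 × 3102 × 0.9168 = 3924
D / 3924 = 162000 / 3924 = 41.28
v = 41.28^(1/0.39) = 41.28^2.5641 = 13897 m/s

v ≈ 13.9 km/s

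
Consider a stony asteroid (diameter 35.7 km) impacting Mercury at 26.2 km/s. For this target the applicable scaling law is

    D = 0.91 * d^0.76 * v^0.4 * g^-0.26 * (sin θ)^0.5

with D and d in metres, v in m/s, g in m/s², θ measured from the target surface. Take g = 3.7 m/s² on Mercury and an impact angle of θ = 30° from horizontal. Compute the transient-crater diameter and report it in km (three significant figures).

In SI units: d = 35700 m, v = 26200 m/s.
d^0.76 = 35700^0.76 = 2884
v^0.4 = 26200^0.4 = 58.52
g^-0.26 = 3.7^-0.26 = 0.7117
(sin 30°)^0.5 = 0.5000^0.5 = 0.7071
D = 0.91 × 2884 × 58.52 × 0.7117 × 0.7071 = 77289 m
   = 77.29 km

D ≈ 77.3 km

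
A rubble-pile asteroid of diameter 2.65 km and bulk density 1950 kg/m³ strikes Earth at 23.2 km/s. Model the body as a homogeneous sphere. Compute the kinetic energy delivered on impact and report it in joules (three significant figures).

E ≈ 5.11 × 10^21 J

d = 2650 m; v = 23200 m/s.
Mass m = (π/6) ρ d³ = (π/6) × 1950 × (2650)³ = 1.900 × 10^13 kg
E = ½ m v² = 0.5 × 1.900 × 10^13 × (23200)² = 5.113 × 10^21 J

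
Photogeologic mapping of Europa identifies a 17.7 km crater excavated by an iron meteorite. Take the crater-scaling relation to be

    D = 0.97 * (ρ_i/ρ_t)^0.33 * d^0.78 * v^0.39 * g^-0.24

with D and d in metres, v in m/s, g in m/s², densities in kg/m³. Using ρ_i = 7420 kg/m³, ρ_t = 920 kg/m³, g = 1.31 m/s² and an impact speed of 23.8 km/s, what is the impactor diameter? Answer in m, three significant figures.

Rearranging for d: d = [D / (0.97 · (7420/920)^0.33 · 23800^0.39 · 1.31^-0.24)]^(1/0.78).
D = 17700 m.
(7420/920)^0.33 = 1.992
23800^0.39 = 50.92
1.31^-0.24 = 0.9372
Denominator = 0.97 × 1.992 × 50.92 × 0.9372 = 92.21
D / 92.21 = 17700 / 92.21 = 192.0
d = 192.0^(1/0.78) = 192.0^1.2821 = 846.1 m

d ≈ 846 m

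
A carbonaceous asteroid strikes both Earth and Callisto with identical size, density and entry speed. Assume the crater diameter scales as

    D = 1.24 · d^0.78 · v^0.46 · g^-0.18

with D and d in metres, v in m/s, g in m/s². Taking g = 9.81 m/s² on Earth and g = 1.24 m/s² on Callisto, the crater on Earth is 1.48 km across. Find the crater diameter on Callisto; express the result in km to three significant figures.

All impactor-dependent factors cancel in the ratio, leaving D_Callisto/D_Earth = (g_Callisto/g_Earth)^-0.18.
(1.24/9.81)^-0.18 = 0.1264^-0.18 = 1.451
D_Callisto = 1.451 × 1.48 km = 2.15 km

D ≈ 2.15 km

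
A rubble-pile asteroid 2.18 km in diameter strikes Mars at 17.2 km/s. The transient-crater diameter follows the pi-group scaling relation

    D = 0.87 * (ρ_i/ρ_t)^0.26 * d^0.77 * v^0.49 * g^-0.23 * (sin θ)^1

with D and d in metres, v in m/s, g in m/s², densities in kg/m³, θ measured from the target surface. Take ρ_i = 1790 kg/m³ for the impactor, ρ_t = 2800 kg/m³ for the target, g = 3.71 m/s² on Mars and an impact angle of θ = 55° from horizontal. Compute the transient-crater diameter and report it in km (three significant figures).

In SI units: d = 2180 m, v = 17200 m/s.
(ρ_i/ρ_t)^0.26 = (1790/2800)^0.26 = 0.8902
d^0.77 = 2180^0.77 = 372.1
v^0.49 = 17200^0.49 = 119.0
g^-0.23 = 3.71^-0.23 = 0.7397
(sin 55°)^1 = 0.8192^1 = 0.8192
D = 0.87 × 0.8902 × 372.1 × 119.0 × 0.7397 × 0.8192 = 20781 m
   = 20.78 km

D ≈ 20.8 km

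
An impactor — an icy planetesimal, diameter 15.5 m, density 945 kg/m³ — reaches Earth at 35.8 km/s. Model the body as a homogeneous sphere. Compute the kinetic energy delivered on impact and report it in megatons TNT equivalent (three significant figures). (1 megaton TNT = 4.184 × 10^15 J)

v = 35800 m/s.
Mass m = (π/6) ρ d³ = (π/6) × 945 × (15.5)³ = 1.843 × 10^6 kg
E = ½ m v² = 0.5 × 1.843 × 10^6 × (35800)² = 1.181 × 10^15 J
   = 1.181 × 10^15 / 4.184×10^15 = 0.2823 Mt

E ≈ 0.282 Mt TNT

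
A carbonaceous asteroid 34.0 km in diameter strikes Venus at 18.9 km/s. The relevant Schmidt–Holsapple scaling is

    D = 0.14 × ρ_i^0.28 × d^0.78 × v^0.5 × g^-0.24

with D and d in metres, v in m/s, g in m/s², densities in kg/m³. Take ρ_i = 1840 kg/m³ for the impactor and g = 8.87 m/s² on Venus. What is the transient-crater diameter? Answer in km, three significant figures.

D ≈ 320 km

In SI units: d = 34000 m, v = 18900 m/s.
ρ_i^0.28 = 1840^0.28 = 8.206
d^0.78 = 34000^0.78 = 3424
v^0.5 = 18900^0.5 = 137.5
g^-0.24 = 8.87^-0.24 = 0.5922
D = 0.14 × 8.206 × 3424 × 137.5 × 0.5922 = 3.203 × 10^5 m
   = 320.3 km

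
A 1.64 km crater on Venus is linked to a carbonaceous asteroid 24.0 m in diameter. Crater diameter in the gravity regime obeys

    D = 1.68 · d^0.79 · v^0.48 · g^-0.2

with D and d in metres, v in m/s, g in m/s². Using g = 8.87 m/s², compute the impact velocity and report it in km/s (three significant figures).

Rearranging for v: v = [D / (1.68 · 24^0.79 · 8.87^-0.2)]^(1/0.48).
D = 1640 m.
24^0.79 = 12.31
8.87^-0.2 = 0.6463
Denominator = 1.68 × 12.31 × 0.6463 = 13.37
D / 13.37 = 1640 / 13.37 = 122.7
v = 122.7^(1/0.48) = 122.7^2.0833 = 22474 m/s

v ≈ 22.5 km/s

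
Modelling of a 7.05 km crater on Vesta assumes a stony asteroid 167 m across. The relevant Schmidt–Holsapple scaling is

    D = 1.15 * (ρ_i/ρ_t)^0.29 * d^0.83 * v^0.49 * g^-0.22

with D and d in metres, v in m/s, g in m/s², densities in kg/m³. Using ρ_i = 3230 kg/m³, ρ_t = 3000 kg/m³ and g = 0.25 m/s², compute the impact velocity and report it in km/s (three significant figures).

v ≈ 4.73 km/s

Rearranging for v: v = [D / (1.15 · (3230/3000)^0.29 · 167^0.83 · 0.25^-0.22)]^(1/0.49).
D = 7050 m.
(3230/3000)^0.29 = 1.022
167^0.83 = 69.96
0.25^-0.22 = 1.357
Denominator = 1.15 × 1.022 × 69.96 × 1.357 = 111.6
D / 111.6 = 7050 / 111.6 = 63.17
v = 63.17^(1/0.49) = 63.17^2.0408 = 4726 m/s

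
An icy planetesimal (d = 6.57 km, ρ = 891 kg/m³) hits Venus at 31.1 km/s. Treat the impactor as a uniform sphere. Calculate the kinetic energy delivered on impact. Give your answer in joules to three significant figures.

E ≈ 6.40 × 10^22 J

d = 6570 m; v = 31100 m/s.
Mass m = (π/6) ρ d³ = (π/6) × 891 × (6570)³ = 1.323 × 10^14 kg
E = ½ m v² = 0.5 × 1.323 × 10^14 × (31100)² = 6.398 × 10^22 J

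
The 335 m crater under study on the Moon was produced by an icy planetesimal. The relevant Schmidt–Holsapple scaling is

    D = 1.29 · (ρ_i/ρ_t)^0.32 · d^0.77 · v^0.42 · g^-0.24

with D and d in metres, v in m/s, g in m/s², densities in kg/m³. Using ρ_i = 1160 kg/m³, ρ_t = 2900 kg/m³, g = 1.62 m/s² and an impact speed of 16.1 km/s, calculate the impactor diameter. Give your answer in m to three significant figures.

Rearranging for d: d = [D / (1.29 · (1160/2900)^0.32 · 16100^0.42 · 1.62^-0.24)]^(1/0.77).
(1160/2900)^0.32 = 0.7459
16100^0.42 = 58.46
1.62^-0.24 = 0.8907
Denominator = 1.29 × 0.7459 × 58.46 × 0.8907 = 50.10
D / 50.10 = 335 / 50.10 = 6.687
d = 6.687^(1/0.77) = 6.687^1.2987 = 11.80 m

d ≈ 11.8 m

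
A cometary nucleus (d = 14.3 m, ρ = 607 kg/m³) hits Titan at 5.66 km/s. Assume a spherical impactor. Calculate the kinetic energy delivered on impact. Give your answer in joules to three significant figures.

E ≈ 1.49 × 10^13 J

v = 5660 m/s.
Mass m = (π/6) ρ d³ = (π/6) × 607 × (14.3)³ = 9.294 × 10^5 kg
E = ½ m v² = 0.5 × 9.294 × 10^5 × (5660)² = 1.489 × 10^13 J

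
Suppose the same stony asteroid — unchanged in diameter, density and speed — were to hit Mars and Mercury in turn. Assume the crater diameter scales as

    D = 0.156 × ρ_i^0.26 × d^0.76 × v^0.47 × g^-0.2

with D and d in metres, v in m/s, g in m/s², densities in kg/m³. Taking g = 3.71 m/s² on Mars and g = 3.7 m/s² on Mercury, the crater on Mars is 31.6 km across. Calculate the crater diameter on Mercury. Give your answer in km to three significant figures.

All impactor-dependent factors cancel in the ratio, leaving D_Mercury/D_Mars = (g_Mercury/g_Mars)^-0.2.
(3.7/3.71)^-0.2 = 0.9973^-0.2 = 1.001
D_Mercury = 1.001 × 31.6 km = 31.6 km

D ≈ 31.6 km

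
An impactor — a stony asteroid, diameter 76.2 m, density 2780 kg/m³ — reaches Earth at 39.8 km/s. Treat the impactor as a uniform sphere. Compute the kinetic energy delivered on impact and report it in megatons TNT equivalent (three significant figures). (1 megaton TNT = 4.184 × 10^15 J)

E ≈ 122 Mt TNT

v = 39800 m/s.
Mass m = (π/6) ρ d³ = (π/6) × 2780 × (76.2)³ = 6.440 × 10^8 kg
E = ½ m v² = 0.5 × 6.440 × 10^8 × (39800)² = 5.101 × 10^17 J
   = 5.101 × 10^17 / 4.184×10^15 = 121.9 Mt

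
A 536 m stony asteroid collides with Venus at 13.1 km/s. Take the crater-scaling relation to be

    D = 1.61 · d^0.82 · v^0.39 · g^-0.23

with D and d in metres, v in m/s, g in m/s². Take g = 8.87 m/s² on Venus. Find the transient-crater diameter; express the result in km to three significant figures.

D ≈ 6.80 km

In SI units: v = 13100 m/s.
d^0.82 = 536^0.82 = 172.9
v^0.39 = 13100^0.39 = 40.34
g^-0.23 = 8.87^-0.23 = 0.6053
D = 1.61 × 172.9 × 40.34 × 0.6053 = 6797 m
   = 6.797 km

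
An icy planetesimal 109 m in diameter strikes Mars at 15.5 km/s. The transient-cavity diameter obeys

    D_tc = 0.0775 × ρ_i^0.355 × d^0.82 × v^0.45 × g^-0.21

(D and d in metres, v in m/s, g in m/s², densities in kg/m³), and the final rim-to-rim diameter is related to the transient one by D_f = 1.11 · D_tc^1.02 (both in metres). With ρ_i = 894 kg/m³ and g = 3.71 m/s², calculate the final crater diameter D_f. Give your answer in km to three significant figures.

D_f ≈ 3.07 km

v = 15500 m/s.
ρ_i^0.355 = 894^0.355 = 11.16
d^0.82 = 109^0.82 = 46.85
v^0.45 = 15500^0.45 = 76.85
g^-0.21 = 3.71^-0.21 = 0.7593
D_tc = 0.0775 × 11.16 × 46.85 × 76.85 × 0.7593 = 2364 m
D_f = 1.11 × (2364)^1.02 = 3065 m
     = 3.065 km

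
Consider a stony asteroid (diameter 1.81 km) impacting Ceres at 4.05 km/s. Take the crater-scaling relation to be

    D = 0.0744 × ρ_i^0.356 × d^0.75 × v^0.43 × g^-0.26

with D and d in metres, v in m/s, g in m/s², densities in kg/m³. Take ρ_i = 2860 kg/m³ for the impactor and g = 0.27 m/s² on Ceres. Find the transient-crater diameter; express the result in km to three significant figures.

In SI units: d = 1810 m, v = 4050 m/s.
ρ_i^0.356 = 2860^0.356 = 17.00
d^0.75 = 1810^0.75 = 277.5
v^0.43 = 4050^0.43 = 35.58
g^-0.26 = 0.27^-0.26 = 1.406
D = 0.0744 × 17.00 × 277.5 × 35.58 × 1.406 = 17558 m
   = 17.56 km

D ≈ 17.6 km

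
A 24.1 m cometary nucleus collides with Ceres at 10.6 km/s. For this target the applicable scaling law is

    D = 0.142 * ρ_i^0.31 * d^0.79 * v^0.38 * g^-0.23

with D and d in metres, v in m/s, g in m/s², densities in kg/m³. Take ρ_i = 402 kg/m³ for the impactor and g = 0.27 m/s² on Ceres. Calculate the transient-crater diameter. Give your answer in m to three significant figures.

D ≈ 515 m

In SI units: v = 10600 m/s.
ρ_i^0.31 = 402^0.31 = 6.417
d^0.79 = 24.1^0.79 = 12.35
v^0.38 = 10600^0.38 = 33.85
g^-0.23 = 0.27^-0.23 = 1.351
D = 0.142 × 6.417 × 12.35 × 33.85 × 1.351 = 514.6 m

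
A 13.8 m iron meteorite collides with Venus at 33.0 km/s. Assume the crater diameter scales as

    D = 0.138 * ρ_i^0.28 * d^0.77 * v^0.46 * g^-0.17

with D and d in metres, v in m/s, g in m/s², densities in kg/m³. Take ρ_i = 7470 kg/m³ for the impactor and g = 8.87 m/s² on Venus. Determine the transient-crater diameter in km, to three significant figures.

D ≈ 1.05 km

In SI units: v = 33000 m/s.
ρ_i^0.28 = 7470^0.28 = 12.15
d^0.77 = 13.8^0.77 = 7.546
v^0.46 = 33000^0.46 = 119.8
g^-0.17 = 8.87^-0.17 = 0.6900
D = 0.138 × 12.15 × 7.546 × 119.8 × 0.6900 = 1046 m
   = 1.046 km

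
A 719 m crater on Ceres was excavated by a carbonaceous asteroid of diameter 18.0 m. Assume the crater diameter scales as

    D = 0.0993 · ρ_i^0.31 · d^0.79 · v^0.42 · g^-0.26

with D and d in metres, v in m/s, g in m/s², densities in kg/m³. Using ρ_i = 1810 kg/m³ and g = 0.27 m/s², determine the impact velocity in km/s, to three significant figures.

v ≈ 11.8 km/s

Rearranging for v: v = [D / (0.0993 · 1810^0.31 · 18^0.79 · 0.27^-0.26)]^(1/0.42).
1810^0.31 = 10.23
18^0.79 = 9.810
0.27^-0.26 = 1.406
Denominator = 0.0993 × 10.23 × 9.810 × 1.406 = 14.01
D / 14.01 = 719 / 14.01 = 51.32
v = 51.32^(1/0.42) = 51.32^2.381 = 11808 m/s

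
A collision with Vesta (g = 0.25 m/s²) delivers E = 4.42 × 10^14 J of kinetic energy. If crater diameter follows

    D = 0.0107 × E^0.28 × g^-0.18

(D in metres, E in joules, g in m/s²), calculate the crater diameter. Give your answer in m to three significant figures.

D ≈ 173 m

E^0.28 = (4.42 × 10^14)^0.28 = 1.261 × 10^4
g^-0.18 = 0.25^-0.18 = 1.283
D = 0.0107 × 1.261 × 10^4 × 1.283 = 173.1 m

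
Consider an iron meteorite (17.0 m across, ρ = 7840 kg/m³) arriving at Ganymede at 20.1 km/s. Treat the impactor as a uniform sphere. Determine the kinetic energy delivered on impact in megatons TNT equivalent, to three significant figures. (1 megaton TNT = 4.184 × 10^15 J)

v = 20100 m/s.
Mass m = (π/6) ρ d³ = (π/6) × 7840 × (17)³ = 2.017 × 10^7 kg
E = ½ m v² = 0.5 × 2.017 × 10^7 × (20100)² = 4.074 × 10^15 J
   = 4.074 × 10^15 / 4.184×10^15 = 0.9737 Mt

E ≈ 0.974 Mt TNT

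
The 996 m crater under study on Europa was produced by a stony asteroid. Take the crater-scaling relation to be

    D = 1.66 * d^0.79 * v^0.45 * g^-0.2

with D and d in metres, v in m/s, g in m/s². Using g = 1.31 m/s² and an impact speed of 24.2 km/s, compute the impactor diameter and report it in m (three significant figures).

Rearranging for d: d = [D / (1.66 · 24200^0.45 · 1.31^-0.2)]^(1/0.79).
24200^0.45 = 93.91
1.31^-0.2 = 0.9474
Denominator = 1.66 × 93.91 × 0.9474 = 147.7
D / 147.7 = 996 / 147.7 = 6.743
d = 6.743^(1/0.79) = 6.743^1.2658 = 11.20 m

d ≈ 11.2 m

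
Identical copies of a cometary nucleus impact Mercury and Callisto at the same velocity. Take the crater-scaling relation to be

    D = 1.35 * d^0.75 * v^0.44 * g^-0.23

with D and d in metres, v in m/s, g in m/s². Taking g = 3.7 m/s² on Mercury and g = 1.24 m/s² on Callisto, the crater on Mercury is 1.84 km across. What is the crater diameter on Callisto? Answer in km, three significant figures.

D ≈ 2.37 km

All impactor-dependent factors cancel in the ratio, leaving D_Callisto/D_Mercury = (g_Callisto/g_Mercury)^-0.23.
(1.24/3.7)^-0.23 = 0.3351^-0.23 = 1.286
D_Callisto = 1.286 × 1.84 km = 2.37 km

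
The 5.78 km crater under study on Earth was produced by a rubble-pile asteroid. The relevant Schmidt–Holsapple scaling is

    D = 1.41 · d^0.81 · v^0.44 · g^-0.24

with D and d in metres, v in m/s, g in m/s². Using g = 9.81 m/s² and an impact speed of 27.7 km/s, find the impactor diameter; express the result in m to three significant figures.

d ≈ 219 m

Rearranging for d: d = [D / (1.41 · 27700^0.44 · 9.81^-0.24)]^(1/0.81).
D = 5780 m.
27700^0.44 = 90.09
9.81^-0.24 = 0.5781
Denominator = 1.41 × 90.09 × 0.5781 = 73.43
D / 73.43 = 5780 / 73.43 = 78.71
d = 78.71^(1/0.81) = 78.71^1.2346 = 219.2 m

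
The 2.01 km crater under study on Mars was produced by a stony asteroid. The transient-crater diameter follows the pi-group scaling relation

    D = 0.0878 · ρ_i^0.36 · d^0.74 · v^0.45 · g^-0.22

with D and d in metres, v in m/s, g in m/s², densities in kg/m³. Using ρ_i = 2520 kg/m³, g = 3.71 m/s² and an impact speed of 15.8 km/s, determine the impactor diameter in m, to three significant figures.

d ≈ 71.3 m

Rearranging for d: d = [D / (0.0878 · 2520^0.36 · 15800^0.45 · 3.71^-0.22)]^(1/0.74).
D = 2010 m.
2520^0.36 = 16.77
15800^0.45 = 77.52
3.71^-0.22 = 0.7494
Denominator = 0.0878 × 16.77 × 77.52 × 0.7494 = 85.54
D / 85.54 = 2010 / 85.54 = 23.50
d = 23.50^(1/0.74) = 23.50^1.3514 = 71.26 m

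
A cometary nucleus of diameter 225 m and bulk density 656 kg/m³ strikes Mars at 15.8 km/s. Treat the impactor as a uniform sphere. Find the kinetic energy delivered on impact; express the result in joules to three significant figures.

E ≈ 4.88 × 10^17 J

v = 15800 m/s.
Mass m = (π/6) ρ d³ = (π/6) × 656 × (225)³ = 3.912 × 10^9 kg
E = ½ m v² = 0.5 × 3.912 × 10^9 × (15800)² = 4.883 × 10^17 J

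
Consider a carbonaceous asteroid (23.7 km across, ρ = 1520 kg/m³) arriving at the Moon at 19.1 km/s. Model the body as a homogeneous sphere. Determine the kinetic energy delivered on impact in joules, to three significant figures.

E ≈ 1.93 × 10^24 J

d = 23700 m; v = 19100 m/s.
Mass m = (π/6) ρ d³ = (π/6) × 1520 × (23700)³ = 1.059 × 10^16 kg
E = ½ m v² = 0.5 × 1.059 × 10^16 × (19100)² = 1.932 × 10^24 J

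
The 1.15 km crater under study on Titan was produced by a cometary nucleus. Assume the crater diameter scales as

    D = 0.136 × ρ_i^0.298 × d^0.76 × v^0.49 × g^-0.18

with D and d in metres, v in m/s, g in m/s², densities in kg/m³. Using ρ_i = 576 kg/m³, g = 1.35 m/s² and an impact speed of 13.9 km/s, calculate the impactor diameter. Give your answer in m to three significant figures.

Rearranging for d: d = [D / (0.136 · 576^0.298 · 13900^0.49 · 1.35^-0.18)]^(1/0.76).
D = 1150 m.
576^0.298 = 6.647
13900^0.49 = 107.2
1.35^-0.18 = 0.9474
Denominator = 0.136 × 6.647 × 107.2 × 0.9474 = 91.81
D / 91.81 = 1150 / 91.81 = 12.53
d = 12.53^(1/0.76) = 12.53^1.3158 = 27.84 m

d ≈ 27.8 m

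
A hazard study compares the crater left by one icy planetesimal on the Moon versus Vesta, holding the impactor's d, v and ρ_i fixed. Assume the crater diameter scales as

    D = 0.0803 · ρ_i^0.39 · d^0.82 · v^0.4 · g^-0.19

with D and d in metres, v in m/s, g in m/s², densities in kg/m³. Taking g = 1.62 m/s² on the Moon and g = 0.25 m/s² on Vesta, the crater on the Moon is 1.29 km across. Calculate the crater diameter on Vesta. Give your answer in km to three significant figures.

D ≈ 1.84 km

All impactor-dependent factors cancel in the ratio, leaving D_Vesta/D_Moon = (g_Vesta/g_Moon)^-0.19.
(0.25/1.62)^-0.19 = 0.1543^-0.19 = 1.426
D_Vesta = 1.426 × 1.29 km = 1.84 km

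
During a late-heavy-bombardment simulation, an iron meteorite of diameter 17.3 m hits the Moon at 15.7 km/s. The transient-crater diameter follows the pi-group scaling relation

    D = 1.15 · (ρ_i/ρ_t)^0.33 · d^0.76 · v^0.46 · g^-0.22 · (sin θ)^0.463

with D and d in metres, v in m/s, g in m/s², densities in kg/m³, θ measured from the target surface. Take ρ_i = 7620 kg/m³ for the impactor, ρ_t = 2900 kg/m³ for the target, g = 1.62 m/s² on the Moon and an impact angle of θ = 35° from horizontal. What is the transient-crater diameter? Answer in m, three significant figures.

In SI units: v = 15700 m/s.
(ρ_i/ρ_t)^0.33 = (7620/2900)^0.33 = 1.375
d^0.76 = 17.3^0.76 = 8.728
v^0.46 = 15700^0.46 = 85.14
g^-0.22 = 1.62^-0.22 = 0.8993
(sin 35°)^0.463 = 0.5736^0.463 = 0.7731
D = 1.15 × 1.375 × 8.728 × 85.14 × 0.8993 × 0.7731 = 816.9 m

D ≈ 817 m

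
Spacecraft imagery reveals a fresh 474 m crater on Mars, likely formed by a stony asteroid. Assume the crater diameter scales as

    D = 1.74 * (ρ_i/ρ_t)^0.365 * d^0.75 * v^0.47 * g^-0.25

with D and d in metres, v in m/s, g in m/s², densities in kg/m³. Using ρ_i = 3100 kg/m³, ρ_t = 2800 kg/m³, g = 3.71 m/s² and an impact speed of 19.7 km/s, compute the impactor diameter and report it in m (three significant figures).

d ≈ 5.30 m

Rearranging for d: d = [D / (1.74 · (3100/2800)^0.365 · 19700^0.47 · 3.71^-0.25)]^(1/0.75).
(3100/2800)^0.365 = 1.038
19700^0.47 = 104.3
3.71^-0.25 = 0.7205
Denominator = 1.74 × 1.038 × 104.3 × 0.7205 = 135.7
D / 135.7 = 474 / 135.7 = 3.493
d = 3.493^(1/0.75) = 3.493^1.3333 = 5.300 m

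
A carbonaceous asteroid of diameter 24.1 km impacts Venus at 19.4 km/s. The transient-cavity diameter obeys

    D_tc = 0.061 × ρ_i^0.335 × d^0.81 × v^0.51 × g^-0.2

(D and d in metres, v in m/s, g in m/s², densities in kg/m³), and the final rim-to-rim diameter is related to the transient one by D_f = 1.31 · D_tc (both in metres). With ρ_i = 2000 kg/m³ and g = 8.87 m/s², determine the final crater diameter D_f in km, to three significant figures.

In SI: d = 24100 m, v = 19400 m/s.
ρ_i^0.335 = 2000^0.335 = 12.76
d^0.81 = 24100^0.81 = 3544
v^0.51 = 19400^0.51 = 153.7
g^-0.2 = 8.87^-0.2 = 0.6463
D_tc = 0.061 × 12.76 × 3544 × 153.7 × 0.6463 = 2.740 × 10^5 m
D_f = 1.31 × 2.740 × 10^5 = 3.589 × 10^5 m
     = 358.9 km

D_f ≈ 359 km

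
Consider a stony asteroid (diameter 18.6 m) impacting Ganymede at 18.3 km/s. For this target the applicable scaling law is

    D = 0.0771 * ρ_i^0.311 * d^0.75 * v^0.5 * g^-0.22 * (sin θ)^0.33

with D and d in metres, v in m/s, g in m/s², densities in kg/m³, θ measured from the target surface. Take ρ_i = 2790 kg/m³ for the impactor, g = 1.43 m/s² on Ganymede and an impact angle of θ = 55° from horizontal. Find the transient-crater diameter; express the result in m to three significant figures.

D ≈ 953 m

In SI units: v = 18300 m/s.
ρ_i^0.311 = 2790^0.311 = 11.79
d^0.75 = 18.6^0.75 = 8.956
v^0.5 = 18300^0.5 = 135.3
g^-0.22 = 1.43^-0.22 = 0.9243
(sin 55°)^0.33 = 0.8192^0.33 = 0.9363
D = 0.0771 × 11.79 × 8.956 × 135.3 × 0.9243 × 0.9363 = 953.3 m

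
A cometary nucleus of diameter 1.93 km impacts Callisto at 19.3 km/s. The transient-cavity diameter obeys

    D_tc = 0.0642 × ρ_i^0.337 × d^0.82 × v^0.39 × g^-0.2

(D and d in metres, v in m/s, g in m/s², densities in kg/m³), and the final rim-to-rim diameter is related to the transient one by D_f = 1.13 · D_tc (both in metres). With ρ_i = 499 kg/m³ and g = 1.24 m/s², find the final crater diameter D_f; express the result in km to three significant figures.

D_f ≈ 13.1 km

In SI: d = 1930 m, v = 19300 m/s.
ρ_i^0.337 = 499^0.337 = 8.114
d^0.82 = 1930^0.82 = 494.5
v^0.39 = 19300^0.39 = 46.92
g^-0.2 = 1.24^-0.2 = 0.9579
D_tc = 0.0642 × 8.114 × 494.5 × 46.92 × 0.9579 = 11580 m
D_f = 1.13 × 11580 = 13085 m
     = 13.09 km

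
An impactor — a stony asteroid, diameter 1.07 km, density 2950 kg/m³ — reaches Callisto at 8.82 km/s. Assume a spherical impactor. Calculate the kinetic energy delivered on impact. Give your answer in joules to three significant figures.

d = 1070 m; v = 8820 m/s.
Mass m = (π/6) ρ d³ = (π/6) × 2950 × (1070)³ = 1.892 × 10^12 kg
E = ½ m v² = 0.5 × 1.892 × 10^12 × (8820)² = 7.359 × 10^19 J

E ≈ 7.36 × 10^19 J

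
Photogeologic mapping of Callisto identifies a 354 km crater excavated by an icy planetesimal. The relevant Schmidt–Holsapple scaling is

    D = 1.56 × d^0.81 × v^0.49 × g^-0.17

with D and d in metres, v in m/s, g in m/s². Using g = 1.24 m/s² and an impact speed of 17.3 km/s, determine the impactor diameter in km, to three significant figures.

Rearranging for d: d = [D / (1.56 · 17300^0.49 · 1.24^-0.17)]^(1/0.81).
D = 354000 m.
17300^0.49 = 119.3
1.24^-0.17 = 0.9641
Denominator = 1.56 × 119.3 × 0.9641 = 179.4
D / 179.4 = 354000 / 179.4 = 1973
d = 1973^(1/0.81) = 1973^1.2346 = 11699 m

d ≈ 11.7 km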